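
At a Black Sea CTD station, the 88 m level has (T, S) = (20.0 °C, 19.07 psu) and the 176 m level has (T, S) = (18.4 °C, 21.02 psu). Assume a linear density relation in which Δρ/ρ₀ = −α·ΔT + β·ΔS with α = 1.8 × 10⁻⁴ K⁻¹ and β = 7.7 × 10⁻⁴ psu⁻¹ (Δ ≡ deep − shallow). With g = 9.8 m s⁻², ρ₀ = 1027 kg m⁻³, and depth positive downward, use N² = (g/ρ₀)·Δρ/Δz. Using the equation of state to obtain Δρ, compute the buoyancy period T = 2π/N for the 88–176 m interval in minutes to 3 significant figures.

7.42 min

ΔT = -1.6 K, ΔS = +1.95 psu (deep − shallow).
Δρ/ρ₀ = −αΔT + βΔS = 2.88 × 10⁻⁴ + 1.5015 × 10⁻³ = 1.7895 × 10⁻³, so Δρ ≈ 1.838 kg m⁻³.
N² = (g/ρ₀)·Δρ/Δz = g·(Δρ/ρ₀)/Δz = 9.8 × 1.7895 × 10⁻³ / 88 = 1.9929 × 10⁻⁴ s⁻².
N = √(1.9929 × 10⁻⁴) = 0.014117 rad s⁻¹ → T = 2π/N = 445.08 s = 7.4180 min ≈ 7.42 min.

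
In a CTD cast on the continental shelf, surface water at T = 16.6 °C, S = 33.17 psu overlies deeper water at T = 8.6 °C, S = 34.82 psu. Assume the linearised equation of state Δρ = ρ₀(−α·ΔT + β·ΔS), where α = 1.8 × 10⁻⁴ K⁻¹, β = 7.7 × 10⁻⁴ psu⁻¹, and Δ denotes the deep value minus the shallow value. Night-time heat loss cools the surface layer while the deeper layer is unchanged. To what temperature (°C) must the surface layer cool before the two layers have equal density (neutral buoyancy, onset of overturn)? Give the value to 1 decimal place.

Neutral buoyancy requires Δρ = 0, i.e. −α(T_deep − T_surf′) + β(S_deep − S_surf) = 0.
T_surf′ = T_deep − (β/α)·ΔS = 8.6 − (7.7 × 10⁻⁴/1.8 × 10⁻⁴)·(+1.65) = 1.542 °C.
Cooling required: 16.6 − (1.542) = 15.058 °C.

1.5 °C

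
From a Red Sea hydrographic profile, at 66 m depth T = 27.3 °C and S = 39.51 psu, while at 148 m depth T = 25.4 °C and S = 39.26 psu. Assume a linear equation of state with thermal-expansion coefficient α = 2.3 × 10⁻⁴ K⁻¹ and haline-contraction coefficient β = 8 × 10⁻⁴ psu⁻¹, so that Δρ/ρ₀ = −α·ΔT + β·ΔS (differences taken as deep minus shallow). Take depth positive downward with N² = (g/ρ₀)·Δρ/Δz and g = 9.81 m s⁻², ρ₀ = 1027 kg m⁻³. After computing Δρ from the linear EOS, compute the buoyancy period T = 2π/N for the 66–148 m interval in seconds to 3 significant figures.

ΔT = -1.9 K, ΔS = -0.25 psu (deep − shallow).
Δρ/ρ₀ = −αΔT + βΔS = 4.37 × 10⁻⁴ − 2.00 × 10⁻⁴ = 2.37 × 10⁻⁴, so Δρ ≈ 0.2434 kg m⁻³.
N² = (g/ρ₀)·Δρ/Δz = g·(Δρ/ρ₀)/Δz = 9.81 × 2.37 × 10⁻⁴ / 82 = 2.8353 × 10⁻⁵ s⁻².
N = √(2.8353 × 10⁻⁵) = 5.3248 × 10⁻³ rad s⁻¹ → T = 2π/N = 1.1800 × 10³ s ≈ 1.18 × 10³ s.

1.18 × 10³ s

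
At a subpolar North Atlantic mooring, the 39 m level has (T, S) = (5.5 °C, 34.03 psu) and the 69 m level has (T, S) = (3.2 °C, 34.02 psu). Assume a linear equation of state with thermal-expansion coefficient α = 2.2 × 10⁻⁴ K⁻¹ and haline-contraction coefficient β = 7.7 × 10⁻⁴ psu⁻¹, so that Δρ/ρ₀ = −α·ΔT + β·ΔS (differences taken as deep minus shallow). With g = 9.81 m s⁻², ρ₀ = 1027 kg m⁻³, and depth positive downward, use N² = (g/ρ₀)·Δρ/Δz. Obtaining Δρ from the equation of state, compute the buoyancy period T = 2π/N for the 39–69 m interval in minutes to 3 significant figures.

8.20 min

ΔT = -2.3 K, ΔS = -0.01 psu (deep − shallow).
Δρ/ρ₀ = −αΔT + βΔS = 5.06 × 10⁻⁴ − 7.70 × 10⁻⁶ = 4.983 × 10⁻⁴, so Δρ ≈ 0.5118 kg m⁻³.
N² = (g/ρ₀)·Δρ/Δz = g·(Δρ/ρ₀)/Δz = 9.81 × 4.983 × 10⁻⁴ / 30 = 1.6294 × 10⁻⁴ s⁻².
N = √(1.6294 × 10⁻⁴) = 0.012765 rad s⁻¹ → T = 2π/N = 492.22 s = 8.2037 min ≈ 8.20 min.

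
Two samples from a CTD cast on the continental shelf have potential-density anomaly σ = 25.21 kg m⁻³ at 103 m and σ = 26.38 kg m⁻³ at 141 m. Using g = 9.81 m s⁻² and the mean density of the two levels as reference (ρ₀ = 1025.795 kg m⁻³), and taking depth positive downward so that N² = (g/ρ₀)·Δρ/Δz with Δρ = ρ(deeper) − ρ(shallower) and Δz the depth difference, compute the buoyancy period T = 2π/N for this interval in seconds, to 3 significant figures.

Δρ = 1026.38 − 1025.21 = 1.17 kg m⁻³ over Δz = 141 − 103 = 38 m.
N² = (9.81/1025.795) × (1.17/38) = 2.9445 × 10⁻⁴ s⁻².
N = √(2.9445 × 10⁻⁴) = 0.017160 rad s⁻¹, so T = 2π/N = 366.15 s ≈ 366 s.

366 s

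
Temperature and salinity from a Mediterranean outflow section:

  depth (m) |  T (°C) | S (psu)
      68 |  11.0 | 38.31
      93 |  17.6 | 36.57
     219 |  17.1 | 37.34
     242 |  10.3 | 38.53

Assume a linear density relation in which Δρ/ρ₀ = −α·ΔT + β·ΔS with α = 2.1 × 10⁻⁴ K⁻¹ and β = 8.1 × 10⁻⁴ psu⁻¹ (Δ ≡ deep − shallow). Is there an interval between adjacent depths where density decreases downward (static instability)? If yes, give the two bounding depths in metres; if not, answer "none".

68–93 m

Evaluate Δρ/ρ₀ = −αΔT + βΔS across each adjacent pair:
  68–93 m: −αΔT+βΔS = −(2.1 × 10⁻⁴)(+6.6)+(8.1 × 10⁻⁴)(-1.74) = -2.8 × 10⁻³ → UNSTABLE
  93–219 m: −αΔT+βΔS = −(2.1 × 10⁻⁴)(-0.5)+(8.1 × 10⁻⁴)(+0.77) = 7.3 × 10⁻⁴ → stable
  219–242 m: −αΔT+βΔS = −(2.1 × 10⁻⁴)(-6.8)+(8.1 × 10⁻⁴)(+1.19) = 2.4 × 10⁻³ → stable
The 68–93 m interval has Δρ < 0: lighter water underlies denser water.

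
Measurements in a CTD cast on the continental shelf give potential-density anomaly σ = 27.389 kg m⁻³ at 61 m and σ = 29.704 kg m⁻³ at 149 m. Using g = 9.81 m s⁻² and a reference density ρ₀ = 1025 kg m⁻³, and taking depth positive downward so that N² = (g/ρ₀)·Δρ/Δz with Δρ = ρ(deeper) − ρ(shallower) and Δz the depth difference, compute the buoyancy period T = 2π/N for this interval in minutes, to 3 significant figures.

Δρ = 1029.704 − 1027.389 = 2.315 kg m⁻³ over Δz = 149 − 61 = 88 m.
N² = (9.81/1025) × (2.315/88) = 2.5178 × 10⁻⁴ s⁻².
N = √(2.5178 × 10⁻⁴) = 0.015868 rad s⁻¹, so T = 2π/N = 395.97 s = 6.5995 min ≈ 6.60 min.
Since Δρ > 0 the layer is stably stratified.

6.60 min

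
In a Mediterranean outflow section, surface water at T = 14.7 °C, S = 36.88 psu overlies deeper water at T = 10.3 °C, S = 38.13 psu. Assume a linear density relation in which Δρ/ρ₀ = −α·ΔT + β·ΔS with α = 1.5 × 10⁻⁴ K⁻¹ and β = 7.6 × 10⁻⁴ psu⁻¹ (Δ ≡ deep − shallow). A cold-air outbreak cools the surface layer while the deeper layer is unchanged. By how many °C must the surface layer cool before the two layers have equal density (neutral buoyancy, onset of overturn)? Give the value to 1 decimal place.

10.7 °C

Neutral buoyancy requires Δρ = 0, i.e. −α(T_deep − T_surf′) + β(S_deep − S_surf) = 0.
T_surf′ = T_deep − (β/α)·ΔS = 10.3 − (7.6 × 10⁻⁴/1.5 × 10⁻⁴)·(+1.25) = 3.967 °C.
Cooling required: 14.7 − (3.967) = 10.733 °C.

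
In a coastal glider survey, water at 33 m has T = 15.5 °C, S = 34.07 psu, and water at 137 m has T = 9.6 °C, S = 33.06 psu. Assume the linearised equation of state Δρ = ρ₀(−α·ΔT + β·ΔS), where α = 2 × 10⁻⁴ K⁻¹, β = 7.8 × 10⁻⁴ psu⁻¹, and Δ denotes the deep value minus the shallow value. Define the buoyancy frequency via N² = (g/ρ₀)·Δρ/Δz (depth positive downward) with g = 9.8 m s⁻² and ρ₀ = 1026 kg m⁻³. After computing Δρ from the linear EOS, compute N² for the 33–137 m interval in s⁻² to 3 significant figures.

ΔT = -5.9 K, ΔS = -1.01 psu (deep − shallow).
Δρ/ρ₀ = −αΔT + βΔS = 1.18 × 10⁻³ − 7.878 × 10⁻⁴ = 3.922 × 10⁻⁴, so Δρ ≈ 0.4024 kg m⁻³.
N² = (g/ρ₀)·Δρ/Δz = g·(Δρ/ρ₀)/Δz = 9.8 × 3.922 × 10⁻⁴ / 104 = 3.6957 × 10⁻⁵ s⁻² ≈ 3.70 × 10⁻⁵ s⁻².

3.70 × 10⁻⁵ s⁻²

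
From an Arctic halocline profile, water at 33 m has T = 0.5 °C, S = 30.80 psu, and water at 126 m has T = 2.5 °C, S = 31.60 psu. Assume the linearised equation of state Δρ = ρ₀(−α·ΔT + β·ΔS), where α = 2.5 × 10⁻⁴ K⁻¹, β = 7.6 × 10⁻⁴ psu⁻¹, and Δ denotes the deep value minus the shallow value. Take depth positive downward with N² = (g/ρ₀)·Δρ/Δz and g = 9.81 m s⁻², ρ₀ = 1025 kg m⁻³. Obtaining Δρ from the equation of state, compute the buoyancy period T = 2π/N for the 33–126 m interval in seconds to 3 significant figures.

ΔT = +2.0 K, ΔS = +0.80 psu (deep − shallow).
Δρ/ρ₀ = −αΔT + βΔS = -5.00 × 10⁻⁴ + 6.08 × 10⁻⁴ = 1.08 × 10⁻⁴, so Δρ ≈ 0.1107 kg m⁻³.
N² = (g/ρ₀)·Δρ/Δz = g·(Δρ/ρ₀)/Δz = 9.81 × 1.08 × 10⁻⁴ / 93 = 1.1392 × 10⁻⁵ s⁻².
N = √(1.1392 × 10⁻⁵) = 3.3752 × 10⁻³ rad s⁻¹ → T = 2π/N = 1.8616 × 10³ s ≈ 1.86 × 10³ s.

1.86 × 10³ s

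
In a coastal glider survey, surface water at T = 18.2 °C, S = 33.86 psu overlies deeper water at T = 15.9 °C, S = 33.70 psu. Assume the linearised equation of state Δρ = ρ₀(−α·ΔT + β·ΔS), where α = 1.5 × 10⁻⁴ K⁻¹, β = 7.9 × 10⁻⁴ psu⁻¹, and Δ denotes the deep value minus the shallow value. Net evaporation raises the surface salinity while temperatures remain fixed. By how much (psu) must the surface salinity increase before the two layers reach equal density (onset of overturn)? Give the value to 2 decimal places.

Neutral buoyancy requires −α(T_deep − T_surf) + β(S_deep − S_surf′) = 0.
S_surf′ = S_deep − (α/β)·ΔT = 33.70 − (1.5 × 10⁻⁴/7.9 × 10⁻⁴)·(-2.3) = 34.1367 psu.
Increase required: 34.1367 − 33.86 = 0.2767 psu.

0.28 psu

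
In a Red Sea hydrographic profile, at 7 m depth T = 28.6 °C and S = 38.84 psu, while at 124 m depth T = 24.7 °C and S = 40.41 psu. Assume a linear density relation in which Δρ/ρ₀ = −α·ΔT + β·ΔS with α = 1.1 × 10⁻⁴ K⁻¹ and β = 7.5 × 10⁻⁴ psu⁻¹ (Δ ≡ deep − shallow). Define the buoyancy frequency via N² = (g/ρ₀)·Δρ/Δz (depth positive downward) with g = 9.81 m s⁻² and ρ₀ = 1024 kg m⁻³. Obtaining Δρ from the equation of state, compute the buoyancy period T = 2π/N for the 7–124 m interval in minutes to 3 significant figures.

9.02 min

ΔT = -3.9 K, ΔS = +1.57 psu (deep − shallow).
Δρ/ρ₀ = −αΔT + βΔS = 4.29 × 10⁻⁴ + 1.1775 × 10⁻³ = 1.6065 × 10⁻³, so Δρ ≈ 1.645 kg m⁻³.
N² = (g/ρ₀)·Δρ/Δz = g·(Δρ/ρ₀)/Δz = 9.81 × 1.6065 × 10⁻³ / 117 = 1.3470 × 10⁻⁴ s⁻².
N = √(1.3470 × 10⁻⁴) = 0.011606 rad s⁻¹ → T = 2π/N = 541.37 s = 9.0228 min ≈ 9.02 min.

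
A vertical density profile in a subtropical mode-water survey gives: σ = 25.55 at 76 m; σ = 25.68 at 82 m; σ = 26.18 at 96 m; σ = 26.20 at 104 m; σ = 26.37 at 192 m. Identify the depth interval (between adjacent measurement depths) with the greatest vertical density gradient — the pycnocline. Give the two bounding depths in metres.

82–96 m

Compute the density gradient over each adjacent pair:
  76–82 m: Δρ/Δz = 0.13/6 = 0.022 kg m⁻⁴
  82–96 m: Δρ/Δz = 0.50/14 = 0.036 kg m⁻⁴
  96–104 m: Δρ/Δz = 0.02/8 = 2.5 × 10⁻³ kg m⁻⁴
  104–192 m: Δρ/Δz = 0.17/88 = 1.9 × 10⁻³ kg m⁻⁴
The largest gradient is in the 82–96 m interval — the pycnocline.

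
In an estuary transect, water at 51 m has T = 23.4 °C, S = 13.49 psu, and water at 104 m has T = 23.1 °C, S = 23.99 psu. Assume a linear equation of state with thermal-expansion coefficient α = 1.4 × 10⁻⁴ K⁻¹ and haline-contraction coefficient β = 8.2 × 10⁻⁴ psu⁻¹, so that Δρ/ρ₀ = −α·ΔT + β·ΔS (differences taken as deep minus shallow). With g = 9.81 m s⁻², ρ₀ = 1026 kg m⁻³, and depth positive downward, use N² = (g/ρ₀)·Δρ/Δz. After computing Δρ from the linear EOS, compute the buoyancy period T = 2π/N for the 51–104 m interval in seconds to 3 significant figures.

157 s

ΔT = -0.3 K, ΔS = +10.50 psu (deep − shallow).
Δρ/ρ₀ = −αΔT + βΔS = 4.20 × 10⁻⁵ + 8.61 × 10⁻³ = 8.652 × 10⁻³, so Δρ ≈ 8.877 kg m⁻³.
N² = (g/ρ₀)·Δρ/Δz = g·(Δρ/ρ₀)/Δz = 9.81 × 8.652 × 10⁻³ / 53 = 1.6014 × 10⁻³ s⁻².
N = √(1.6014 × 10⁻³) = 0.040017 rad s⁻¹ → T = 2π/N = 157.01 s ≈ 157 s.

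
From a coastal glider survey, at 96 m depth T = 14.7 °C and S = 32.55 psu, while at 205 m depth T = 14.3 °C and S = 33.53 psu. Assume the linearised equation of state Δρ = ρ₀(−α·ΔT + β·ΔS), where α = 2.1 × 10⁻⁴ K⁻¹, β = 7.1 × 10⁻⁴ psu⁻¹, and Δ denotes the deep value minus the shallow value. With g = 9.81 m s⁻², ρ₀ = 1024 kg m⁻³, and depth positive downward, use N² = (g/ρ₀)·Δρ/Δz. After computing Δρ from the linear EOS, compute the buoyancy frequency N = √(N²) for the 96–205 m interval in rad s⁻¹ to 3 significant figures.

8.38 × 10⁻³ rad s⁻¹

ΔT = -0.4 K, ΔS = +0.98 psu (deep − shallow).
Δρ/ρ₀ = −αΔT + βΔS = 8.40 × 10⁻⁵ + 6.958 × 10⁻⁴ = 7.798 × 10⁻⁴, so Δρ ≈ 0.7985 kg m⁻³.
N² = (g/ρ₀)·Δρ/Δz = g·(Δρ/ρ₀)/Δz = 9.81 × 7.798 × 10⁻⁴ / 109 = 7.0182 × 10⁻⁵ s⁻².
N = √(7.0182 × 10⁻⁵) = 8.3775 × 10⁻³ rad s⁻¹ ≈ 8.38 × 10⁻³ rad s⁻¹.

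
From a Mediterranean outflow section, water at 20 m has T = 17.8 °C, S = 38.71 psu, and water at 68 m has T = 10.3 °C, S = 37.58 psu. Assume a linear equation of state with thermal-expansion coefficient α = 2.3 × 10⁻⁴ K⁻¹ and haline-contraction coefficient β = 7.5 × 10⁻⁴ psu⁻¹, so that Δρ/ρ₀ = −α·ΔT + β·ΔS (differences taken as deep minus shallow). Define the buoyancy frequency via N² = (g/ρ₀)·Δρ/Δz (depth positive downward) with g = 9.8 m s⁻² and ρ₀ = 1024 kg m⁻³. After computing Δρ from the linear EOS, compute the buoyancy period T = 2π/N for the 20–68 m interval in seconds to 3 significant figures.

469 s

ΔT = -7.5 K, ΔS = -1.13 psu (deep − shallow).
Δρ/ρ₀ = −αΔT + βΔS = 1.725 × 10⁻³ − 8.475 × 10⁻⁴ = 8.775 × 10⁻⁴, so Δρ ≈ 0.8986 kg m⁻³.
N² = (g/ρ₀)·Δρ/Δz = g·(Δρ/ρ₀)/Δz = 9.8 × 8.775 × 10⁻⁴ / 48 = 1.7916 × 10⁻⁴ s⁻².
N = √(1.7916 × 10⁻⁴) = 0.013385 rad s⁻¹ → T = 2π/N = 469.42 s ≈ 469 s.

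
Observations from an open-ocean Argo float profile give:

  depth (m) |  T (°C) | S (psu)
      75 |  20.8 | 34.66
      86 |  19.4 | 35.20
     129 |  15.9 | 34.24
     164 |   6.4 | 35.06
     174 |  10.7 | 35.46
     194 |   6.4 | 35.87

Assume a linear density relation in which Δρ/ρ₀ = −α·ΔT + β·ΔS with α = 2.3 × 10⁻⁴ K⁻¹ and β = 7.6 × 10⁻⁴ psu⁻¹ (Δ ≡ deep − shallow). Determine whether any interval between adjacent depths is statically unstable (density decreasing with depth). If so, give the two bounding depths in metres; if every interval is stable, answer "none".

164–174 m

Evaluate Δρ/ρ₀ = −αΔT + βΔS across each adjacent pair:
  75–86 m: −αΔT+βΔS = −(2.3 × 10⁻⁴)(-1.4)+(7.6 × 10⁻⁴)(+0.54) = 7.3 × 10⁻⁴ → stable
  86–129 m: −αΔT+βΔS = −(2.3 × 10⁻⁴)(-3.5)+(7.6 × 10⁻⁴)(-0.96) = 7.5 × 10⁻⁵ → stable
  129–164 m: −αΔT+βΔS = −(2.3 × 10⁻⁴)(-9.5)+(7.6 × 10⁻⁴)(+0.82) = 2.8 × 10⁻³ → stable
  164–174 m: −αΔT+βΔS = −(2.3 × 10⁻⁴)(+4.3)+(7.6 × 10⁻⁴)(+0.40) = -6.9 × 10⁻⁴ → UNSTABLE
  174–194 m: −αΔT+βΔS = −(2.3 × 10⁻⁴)(-4.3)+(7.6 × 10⁻⁴)(+0.41) = 1.3 × 10⁻³ → stable
The 164–174 m interval has Δρ < 0: lighter water underlies denser water.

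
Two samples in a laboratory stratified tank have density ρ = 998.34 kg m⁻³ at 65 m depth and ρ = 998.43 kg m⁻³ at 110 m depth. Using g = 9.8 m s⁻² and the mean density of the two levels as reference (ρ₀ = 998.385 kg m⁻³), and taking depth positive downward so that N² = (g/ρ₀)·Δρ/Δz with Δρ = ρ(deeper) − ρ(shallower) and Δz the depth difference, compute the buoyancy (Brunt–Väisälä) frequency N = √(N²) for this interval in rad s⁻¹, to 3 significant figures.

Δρ = 998.43 − 998.34 = 0.09 kg m⁻³ over Δz = 110 − 65 = 45 m.
N² = (9.8/998.385) × (0.09/45) = 1.9632 × 10⁻⁵ s⁻².
N = √(1.9632 × 10⁻⁵) = 4.4308 × 10⁻³ rad s⁻¹ ≈ 4.43 × 10⁻³ rad s⁻¹.

4.43 × 10⁻³ rad s⁻¹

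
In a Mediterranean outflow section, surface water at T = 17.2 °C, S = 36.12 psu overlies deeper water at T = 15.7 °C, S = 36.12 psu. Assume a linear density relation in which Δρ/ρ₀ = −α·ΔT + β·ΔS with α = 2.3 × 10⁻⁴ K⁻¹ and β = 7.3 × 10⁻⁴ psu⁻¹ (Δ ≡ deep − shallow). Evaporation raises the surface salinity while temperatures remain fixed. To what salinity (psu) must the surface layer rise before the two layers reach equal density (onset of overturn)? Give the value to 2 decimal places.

Neutral buoyancy requires −α(T_deep − T_surf) + β(S_deep − S_surf′) = 0.
S_surf′ = S_deep − (α/β)·ΔT = 36.12 − (2.3 × 10⁻⁴/7.3 × 10⁻⁴)·(-1.5) = 36.5926 psu.
Increase required: 36.5926 − 36.12 = 0.4726 psu.

36.59 psu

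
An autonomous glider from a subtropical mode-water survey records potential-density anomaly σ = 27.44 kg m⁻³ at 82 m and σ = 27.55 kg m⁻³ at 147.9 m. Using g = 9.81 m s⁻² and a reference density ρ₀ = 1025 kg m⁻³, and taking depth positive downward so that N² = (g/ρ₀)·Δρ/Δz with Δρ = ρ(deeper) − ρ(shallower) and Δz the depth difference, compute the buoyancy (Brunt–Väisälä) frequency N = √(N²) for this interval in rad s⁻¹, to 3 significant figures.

4.00 × 10⁻³ rad s⁻¹

Δρ = 1027.55 − 1027.44 = 0.11 kg m⁻³ over Δz = 147.9 − 82 = 65.9 m.
N² = (9.81/1025) × (0.11/65.9) = 1.5975 × 10⁻⁵ s⁻².
N = √(1.5975 × 10⁻⁵) = 3.9969 × 10⁻³ rad s⁻¹ ≈ 4.00 × 10⁻³ rad s⁻¹.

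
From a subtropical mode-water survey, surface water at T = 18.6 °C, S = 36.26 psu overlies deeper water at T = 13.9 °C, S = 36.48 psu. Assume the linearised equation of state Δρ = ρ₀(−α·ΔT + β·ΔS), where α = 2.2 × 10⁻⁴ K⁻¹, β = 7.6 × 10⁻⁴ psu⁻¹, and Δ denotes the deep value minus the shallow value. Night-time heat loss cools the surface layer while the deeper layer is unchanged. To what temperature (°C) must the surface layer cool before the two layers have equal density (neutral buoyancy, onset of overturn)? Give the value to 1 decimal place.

13.1 °C

Neutral buoyancy requires Δρ = 0, i.e. −α(T_deep − T_surf′) + β(S_deep − S_surf) = 0.
T_surf′ = T_deep − (β/α)·ΔS = 13.9 − (7.6 × 10⁻⁴/2.2 × 10⁻⁴)·(+0.22) = 13.140 °C.
Cooling required: 18.6 − (13.140) = 5.460 °C.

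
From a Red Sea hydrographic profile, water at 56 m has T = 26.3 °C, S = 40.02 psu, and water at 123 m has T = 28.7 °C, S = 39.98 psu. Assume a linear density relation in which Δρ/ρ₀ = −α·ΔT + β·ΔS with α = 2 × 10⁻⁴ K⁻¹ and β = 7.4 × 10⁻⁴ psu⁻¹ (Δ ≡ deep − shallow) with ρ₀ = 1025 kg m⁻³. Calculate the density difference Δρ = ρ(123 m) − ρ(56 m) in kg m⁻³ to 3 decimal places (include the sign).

ΔT = +2.4 K, ΔS = -0.04 psu (deep − shallow).
Δρ/ρ₀ = −(2 × 10⁻⁴)(+2.4) + (7.4 × 10⁻⁴)(-0.04) = -5.096 × 10⁻⁴.
Δρ = 1025 × (-5.096 × 10⁻⁴) = -0.522 kg m⁻³.
Negative Δρ: lighter below, statically unstable.

-0.522 kg m⁻³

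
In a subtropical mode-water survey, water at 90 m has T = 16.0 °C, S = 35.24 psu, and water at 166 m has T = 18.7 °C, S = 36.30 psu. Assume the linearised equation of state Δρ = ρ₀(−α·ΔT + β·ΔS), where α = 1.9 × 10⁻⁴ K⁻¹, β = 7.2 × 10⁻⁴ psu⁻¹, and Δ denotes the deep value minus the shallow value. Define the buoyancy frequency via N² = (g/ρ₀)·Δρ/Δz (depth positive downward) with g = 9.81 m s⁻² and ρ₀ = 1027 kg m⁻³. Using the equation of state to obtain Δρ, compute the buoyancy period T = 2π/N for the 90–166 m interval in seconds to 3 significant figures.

ΔT = +2.7 K, ΔS = +1.06 psu (deep − shallow).
Δρ/ρ₀ = −αΔT + βΔS = -5.13 × 10⁻⁴ + 7.632 × 10⁻⁴ = 2.502 × 10⁻⁴, so Δρ ≈ 0.2570 kg m⁻³.
N² = (g/ρ₀)·Δρ/Δz = g·(Δρ/ρ₀)/Δz = 9.81 × 2.502 × 10⁻⁴ / 76 = 3.2296 × 10⁻⁵ s⁻².
N = √(3.2296 × 10⁻⁵) = 5.6830 × 10⁻³ rad s⁻¹ → T = 2π/N = 1.1056 × 10³ s ≈ 1.11 × 10³ s.

1.11 × 10³ s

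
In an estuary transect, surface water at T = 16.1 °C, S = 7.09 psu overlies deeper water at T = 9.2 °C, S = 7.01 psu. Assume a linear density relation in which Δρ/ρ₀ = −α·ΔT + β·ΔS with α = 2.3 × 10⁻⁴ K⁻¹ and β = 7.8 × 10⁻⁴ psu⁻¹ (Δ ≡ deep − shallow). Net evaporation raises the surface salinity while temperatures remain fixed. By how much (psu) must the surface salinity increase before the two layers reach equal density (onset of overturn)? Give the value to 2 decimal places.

Neutral buoyancy requires −α(T_deep − T_surf) + β(S_deep − S_surf′) = 0.
S_surf′ = S_deep − (α/β)·ΔT = 7.01 − (2.3 × 10⁻⁴/7.8 × 10⁻⁴)·(-6.9) = 9.0446 psu.
Increase required: 9.0446 − 7.09 = 1.9546 psu.

1.95 psu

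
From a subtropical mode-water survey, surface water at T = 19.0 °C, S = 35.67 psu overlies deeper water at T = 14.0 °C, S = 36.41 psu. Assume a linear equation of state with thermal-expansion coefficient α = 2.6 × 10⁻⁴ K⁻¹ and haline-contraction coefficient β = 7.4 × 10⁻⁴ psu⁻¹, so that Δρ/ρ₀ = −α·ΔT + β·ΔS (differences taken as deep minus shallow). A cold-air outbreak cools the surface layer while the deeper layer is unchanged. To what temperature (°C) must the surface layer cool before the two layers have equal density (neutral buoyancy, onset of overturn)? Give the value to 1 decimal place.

Neutral buoyancy requires Δρ = 0, i.e. −α(T_deep − T_surf′) + β(S_deep − S_surf) = 0.
T_surf′ = T_deep − (β/α)·ΔS = 14.0 − (7.4 × 10⁻⁴/2.6 × 10⁻⁴)·(+0.74) = 11.894 °C.
Cooling required: 19.0 − (11.894) = 7.106 °C.

11.9 °C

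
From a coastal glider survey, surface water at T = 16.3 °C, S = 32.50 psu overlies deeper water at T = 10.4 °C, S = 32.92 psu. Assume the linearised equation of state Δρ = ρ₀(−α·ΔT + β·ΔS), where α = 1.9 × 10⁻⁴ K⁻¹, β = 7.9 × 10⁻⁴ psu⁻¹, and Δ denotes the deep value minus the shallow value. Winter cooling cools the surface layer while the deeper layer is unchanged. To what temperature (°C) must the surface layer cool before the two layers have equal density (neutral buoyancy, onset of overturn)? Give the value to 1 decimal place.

Neutral buoyancy requires Δρ = 0, i.e. −α(T_deep − T_surf′) + β(S_deep − S_surf) = 0.
T_surf′ = T_deep − (β/α)·ΔS = 10.4 − (7.9 × 10⁻⁴/1.9 × 10⁻⁴)·(+0.42) = 8.654 °C.
Cooling required: 16.3 − (8.654) = 7.646 °C.

8.7 °C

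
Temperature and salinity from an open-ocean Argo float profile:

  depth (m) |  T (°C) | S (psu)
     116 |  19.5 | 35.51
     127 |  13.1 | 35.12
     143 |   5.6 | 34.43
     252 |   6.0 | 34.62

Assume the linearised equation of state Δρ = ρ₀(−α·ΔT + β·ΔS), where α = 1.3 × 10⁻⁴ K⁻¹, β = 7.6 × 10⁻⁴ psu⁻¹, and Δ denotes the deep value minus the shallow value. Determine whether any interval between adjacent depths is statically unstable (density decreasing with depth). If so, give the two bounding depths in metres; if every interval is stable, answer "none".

none

Evaluate Δρ/ρ₀ = −αΔT + βΔS across each adjacent pair:
  116–127 m: −αΔT+βΔS = −(1.3 × 10⁻⁴)(-6.4)+(7.6 × 10⁻⁴)(-0.39) = 5.4 × 10⁻⁴ → stable
  127–143 m: −αΔT+βΔS = −(1.3 × 10⁻⁴)(-7.5)+(7.6 × 10⁻⁴)(-0.69) = 4.5 × 10⁻⁴ → stable
  143–252 m: −αΔT+βΔS = −(1.3 × 10⁻⁴)(+0.4)+(7.6 × 10⁻⁴)(+0.19) = 9.2 × 10⁻⁵ → stable
Every interval has Δρ > 0: the column is stably stratified throughout.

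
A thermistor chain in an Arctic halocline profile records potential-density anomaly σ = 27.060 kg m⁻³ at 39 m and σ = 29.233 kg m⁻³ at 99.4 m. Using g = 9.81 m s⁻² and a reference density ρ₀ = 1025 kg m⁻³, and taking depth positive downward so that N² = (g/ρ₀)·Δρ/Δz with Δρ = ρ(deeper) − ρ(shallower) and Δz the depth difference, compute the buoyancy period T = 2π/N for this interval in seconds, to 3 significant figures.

339 s

Δρ = 1029.233 − 1027.060 = 2.173 kg m⁻³ over Δz = 99.4 − 39 = 60.4 m.
N² = (9.81/1025) × (2.173/60.4) = 3.4432 × 10⁻⁴ s⁻².
N = √(3.4432 × 10⁻⁴) = 0.018556 rad s⁻¹, so T = 2π/N = 338.61 s ≈ 339 s.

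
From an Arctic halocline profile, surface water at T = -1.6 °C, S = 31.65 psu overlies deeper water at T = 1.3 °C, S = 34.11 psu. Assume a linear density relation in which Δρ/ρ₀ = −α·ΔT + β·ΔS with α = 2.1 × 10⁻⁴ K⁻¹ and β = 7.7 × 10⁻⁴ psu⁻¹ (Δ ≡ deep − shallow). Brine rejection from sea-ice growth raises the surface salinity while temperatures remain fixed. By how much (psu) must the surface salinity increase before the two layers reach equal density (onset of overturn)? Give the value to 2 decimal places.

Neutral buoyancy requires −α(T_deep − T_surf) + β(S_deep − S_surf′) = 0.
S_surf′ = S_deep − (α/β)·ΔT = 34.11 − (2.1 × 10⁻⁴/7.7 × 10⁻⁴)·(+2.9) = 33.3191 psu.
Increase required: 33.3191 − 31.65 = 1.6691 psu.

1.67 psu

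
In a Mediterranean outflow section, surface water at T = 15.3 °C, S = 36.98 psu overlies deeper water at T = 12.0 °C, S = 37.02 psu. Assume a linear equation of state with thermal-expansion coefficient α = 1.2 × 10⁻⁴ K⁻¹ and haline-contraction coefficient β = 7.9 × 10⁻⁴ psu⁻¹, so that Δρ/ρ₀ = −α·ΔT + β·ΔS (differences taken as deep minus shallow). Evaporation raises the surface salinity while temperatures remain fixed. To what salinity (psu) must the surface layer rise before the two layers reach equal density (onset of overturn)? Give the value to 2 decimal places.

Neutral buoyancy requires −α(T_deep − T_surf) + β(S_deep − S_surf′) = 0.
S_surf′ = S_deep − (α/β)·ΔT = 37.02 − (1.2 × 10⁻⁴/7.9 × 10⁻⁴)·(-3.3) = 37.5213 psu.
Increase required: 37.5213 − 36.98 = 0.5413 psu.

37.52 psu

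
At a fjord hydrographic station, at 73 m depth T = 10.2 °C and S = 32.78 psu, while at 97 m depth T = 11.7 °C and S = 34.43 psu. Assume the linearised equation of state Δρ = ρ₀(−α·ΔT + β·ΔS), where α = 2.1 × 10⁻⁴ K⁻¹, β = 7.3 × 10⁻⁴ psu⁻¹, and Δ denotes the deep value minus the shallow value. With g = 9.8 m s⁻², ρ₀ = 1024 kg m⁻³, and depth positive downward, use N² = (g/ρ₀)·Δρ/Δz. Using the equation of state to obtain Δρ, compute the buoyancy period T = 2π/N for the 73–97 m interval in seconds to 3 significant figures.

ΔT = +1.5 K, ΔS = +1.65 psu (deep − shallow).
Δρ/ρ₀ = −αΔT + βΔS = -3.15 × 10⁻⁴ + 1.2045 × 10⁻³ = 8.895 × 10⁻⁴, so Δρ ≈ 0.9108 kg m⁻³.
N² = (g/ρ₀)·Δρ/Δz = g·(Δρ/ρ₀)/Δz = 9.8 × 8.895 × 10⁻⁴ / 24 = 3.6321 × 10⁻⁴ s⁻².
N = √(3.6321 × 10⁻⁴) = 0.019058 rad s⁻¹ → T = 2π/N = 329.69 s ≈ 330 s.

330 s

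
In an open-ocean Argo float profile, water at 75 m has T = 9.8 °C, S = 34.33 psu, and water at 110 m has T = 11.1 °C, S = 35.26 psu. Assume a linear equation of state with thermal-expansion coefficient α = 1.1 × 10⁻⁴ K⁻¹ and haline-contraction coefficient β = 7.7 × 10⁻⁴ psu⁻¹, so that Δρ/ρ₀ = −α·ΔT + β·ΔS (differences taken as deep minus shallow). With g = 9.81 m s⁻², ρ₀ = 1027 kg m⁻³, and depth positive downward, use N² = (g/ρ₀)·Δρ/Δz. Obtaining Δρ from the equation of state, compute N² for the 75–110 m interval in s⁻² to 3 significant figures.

1.61 × 10⁻⁴ s⁻²

ΔT = +1.3 K, ΔS = +0.93 psu (deep − shallow).
Δρ/ρ₀ = −αΔT + βΔS = -1.43 × 10⁻⁴ + 7.161 × 10⁻⁴ = 5.731 × 10⁻⁴, so Δρ ≈ 0.5886 kg m⁻³.
N² = (g/ρ₀)·Δρ/Δz = g·(Δρ/ρ₀)/Δz = 9.81 × 5.731 × 10⁻⁴ / 35 = 1.6063 × 10⁻⁴ s⁻² ≈ 1.61 × 10⁻⁴ s⁻².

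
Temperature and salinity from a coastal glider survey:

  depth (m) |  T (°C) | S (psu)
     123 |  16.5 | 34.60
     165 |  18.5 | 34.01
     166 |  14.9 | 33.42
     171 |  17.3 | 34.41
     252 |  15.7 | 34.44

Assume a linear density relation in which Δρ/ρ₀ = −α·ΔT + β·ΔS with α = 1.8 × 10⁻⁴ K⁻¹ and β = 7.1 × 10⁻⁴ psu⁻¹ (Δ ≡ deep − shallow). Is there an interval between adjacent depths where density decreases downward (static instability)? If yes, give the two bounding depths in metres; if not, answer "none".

123–165 m

Evaluate Δρ/ρ₀ = −αΔT + βΔS across each adjacent pair:
  123–165 m: −αΔT+βΔS = −(1.8 × 10⁻⁴)(+2.0)+(7.1 × 10⁻⁴)(-0.59) = -7.8 × 10⁻⁴ → UNSTABLE
  165–166 m: −αΔT+βΔS = −(1.8 × 10⁻⁴)(-3.6)+(7.1 × 10⁻⁴)(-0.59) = 2.3 × 10⁻⁴ → stable
  166–171 m: −αΔT+βΔS = −(1.8 × 10⁻⁴)(+2.4)+(7.1 × 10⁻⁴)(+0.99) = 2.7 × 10⁻⁴ → stable
  171–252 m: −αΔT+βΔS = −(1.8 × 10⁻⁴)(-1.6)+(7.1 × 10⁻⁴)(+0.03) = 3.1 × 10⁻⁴ → stable
The 123–165 m interval has Δρ < 0: lighter water underlies denser water.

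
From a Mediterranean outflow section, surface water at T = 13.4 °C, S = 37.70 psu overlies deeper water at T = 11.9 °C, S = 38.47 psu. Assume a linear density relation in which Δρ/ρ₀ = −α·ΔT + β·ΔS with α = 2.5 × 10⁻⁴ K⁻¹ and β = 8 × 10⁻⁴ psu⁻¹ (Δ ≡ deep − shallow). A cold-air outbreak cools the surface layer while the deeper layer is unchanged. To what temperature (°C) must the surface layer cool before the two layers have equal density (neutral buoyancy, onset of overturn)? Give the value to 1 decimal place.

9.4 °C

Neutral buoyancy requires Δρ = 0, i.e. −α(T_deep − T_surf′) + β(S_deep − S_surf) = 0.
T_surf′ = T_deep − (β/α)·ΔS = 11.9 − (8 × 10⁻⁴/2.5 × 10⁻⁴)·(+0.77) = 9.436 °C.
Cooling required: 13.4 − (9.436) = 3.964 °C.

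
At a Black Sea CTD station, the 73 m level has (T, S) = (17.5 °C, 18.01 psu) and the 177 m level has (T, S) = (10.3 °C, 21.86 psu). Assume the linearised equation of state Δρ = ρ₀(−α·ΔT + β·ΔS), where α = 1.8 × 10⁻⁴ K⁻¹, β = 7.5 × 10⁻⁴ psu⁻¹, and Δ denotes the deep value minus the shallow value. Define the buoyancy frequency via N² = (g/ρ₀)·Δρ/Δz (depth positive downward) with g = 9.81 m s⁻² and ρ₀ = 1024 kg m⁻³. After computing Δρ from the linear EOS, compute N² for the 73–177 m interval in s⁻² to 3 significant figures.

ΔT = -7.2 K, ΔS = +3.85 psu (deep − shallow).
Δρ/ρ₀ = −αΔT + βΔS = 1.296 × 10⁻³ + 2.8875 × 10⁻³ = 4.1835 × 10⁻³, so Δρ ≈ 4.284 kg m⁻³.
N² = (g/ρ₀)·Δρ/Δz = g·(Δρ/ρ₀)/Δz = 9.81 × 4.1835 × 10⁻³ / 104 = 3.9462 × 10⁻⁴ s⁻² ≈ 3.95 × 10⁻⁴ s⁻².

3.95 × 10⁻⁴ s⁻²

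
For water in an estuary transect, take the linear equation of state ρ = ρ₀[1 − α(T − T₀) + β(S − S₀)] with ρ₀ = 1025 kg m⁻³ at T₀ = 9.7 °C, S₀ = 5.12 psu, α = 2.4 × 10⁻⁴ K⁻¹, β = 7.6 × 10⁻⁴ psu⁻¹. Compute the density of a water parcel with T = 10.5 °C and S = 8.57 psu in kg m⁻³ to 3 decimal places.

1027.491 kg m⁻³

T − T₀ = +0.8 K, S − S₀ = +3.45 psu.
Bracket = 1 − α·(+0.8) + β·(+3.45) = 1 + (2.43 × 10⁻³) = 1.0024300.
ρ = 1025 × 1.0024300 = 1027.491 kg m⁻³.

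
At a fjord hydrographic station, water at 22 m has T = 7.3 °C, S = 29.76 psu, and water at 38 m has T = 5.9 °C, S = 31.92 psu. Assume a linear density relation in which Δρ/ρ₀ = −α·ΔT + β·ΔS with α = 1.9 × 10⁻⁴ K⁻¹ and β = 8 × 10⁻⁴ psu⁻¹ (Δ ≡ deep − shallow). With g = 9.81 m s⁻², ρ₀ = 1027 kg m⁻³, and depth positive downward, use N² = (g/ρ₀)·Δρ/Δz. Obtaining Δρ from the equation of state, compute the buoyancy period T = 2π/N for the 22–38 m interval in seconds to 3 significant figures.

180 s

ΔT = -1.4 K, ΔS = +2.16 psu (deep − shallow).
Δρ/ρ₀ = −αΔT + βΔS = 2.66 × 10⁻⁴ + 1.728 × 10⁻³ = 1.994 × 10⁻³, so Δρ ≈ 2.048 kg m⁻³.
N² = (g/ρ₀)·Δρ/Δz = g·(Δρ/ρ₀)/Δz = 9.81 × 1.994 × 10⁻³ / 16 = 1.2226 × 10⁻³ s⁻².
N = √(1.2226 × 10⁻³) = 0.034966 rad s⁻¹ → T = 2π/N = 179.69 s ≈ 180 s.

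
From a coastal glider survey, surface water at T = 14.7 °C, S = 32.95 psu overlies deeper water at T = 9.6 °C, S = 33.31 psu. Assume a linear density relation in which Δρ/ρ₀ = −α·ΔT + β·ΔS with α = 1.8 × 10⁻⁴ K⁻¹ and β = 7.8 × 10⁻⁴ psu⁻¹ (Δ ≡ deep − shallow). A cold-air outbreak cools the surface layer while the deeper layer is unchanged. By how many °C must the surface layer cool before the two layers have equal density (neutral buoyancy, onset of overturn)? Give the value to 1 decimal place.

Neutral buoyancy requires Δρ = 0, i.e. −α(T_deep − T_surf′) + β(S_deep − S_surf) = 0.
T_surf′ = T_deep − (β/α)·ΔS = 9.6 − (7.8 × 10⁻⁴/1.8 × 10⁻⁴)·(+0.36) = 8.040 °C.
Cooling required: 14.7 − (8.040) = 6.660 °C.

6.7 °C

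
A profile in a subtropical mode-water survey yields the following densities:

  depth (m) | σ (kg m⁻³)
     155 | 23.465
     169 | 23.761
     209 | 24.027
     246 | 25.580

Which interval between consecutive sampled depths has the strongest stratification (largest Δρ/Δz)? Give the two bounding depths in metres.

209–246 m

Compute the density gradient over each adjacent pair:
  155–169 m: Δρ/Δz = 0.296/14 = 0.021 kg m⁻⁴
  169–209 m: Δρ/Δz = 0.266/40 = 6.7 × 10⁻³ kg m⁻⁴
  209–246 m: Δρ/Δz = 1.553/37 = 0.042 kg m⁻⁴
The largest gradient is in the 209–246 m interval — the pycnocline.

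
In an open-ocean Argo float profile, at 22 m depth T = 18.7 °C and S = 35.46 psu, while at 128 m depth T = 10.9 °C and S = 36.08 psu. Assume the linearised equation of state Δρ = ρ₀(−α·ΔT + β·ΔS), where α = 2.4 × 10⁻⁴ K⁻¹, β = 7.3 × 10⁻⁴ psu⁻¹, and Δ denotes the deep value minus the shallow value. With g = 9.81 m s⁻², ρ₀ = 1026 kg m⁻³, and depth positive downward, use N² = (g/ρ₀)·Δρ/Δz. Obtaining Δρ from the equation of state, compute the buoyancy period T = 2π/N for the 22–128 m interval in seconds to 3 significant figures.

428 s

ΔT = -7.8 K, ΔS = +0.62 psu (deep − shallow).
Δρ/ρ₀ = −αΔT + βΔS = 1.872 × 10⁻³ + 4.526 × 10⁻⁴ = 2.3246 × 10⁻³, so Δρ ≈ 2.385 kg m⁻³.
N² = (g/ρ₀)·Δρ/Δz = g·(Δρ/ρ₀)/Δz = 9.81 × 2.3246 × 10⁻³ / 106 = 2.1514 × 10⁻⁴ s⁻².
N = √(2.1514 × 10⁻⁴) = 0.014668 rad s⁻¹ → T = 2π/N = 428.36 s ≈ 428 s.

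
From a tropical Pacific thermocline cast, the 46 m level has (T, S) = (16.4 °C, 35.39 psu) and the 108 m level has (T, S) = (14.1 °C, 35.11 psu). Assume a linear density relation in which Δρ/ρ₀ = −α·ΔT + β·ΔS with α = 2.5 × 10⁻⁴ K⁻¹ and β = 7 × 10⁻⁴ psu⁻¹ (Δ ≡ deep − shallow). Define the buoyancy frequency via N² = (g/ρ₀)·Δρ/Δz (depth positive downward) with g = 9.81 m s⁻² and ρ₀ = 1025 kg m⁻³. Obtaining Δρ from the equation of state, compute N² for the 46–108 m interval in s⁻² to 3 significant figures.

6.00 × 10⁻⁵ s⁻²

ΔT = -2.3 K, ΔS = -0.28 psu (deep − shallow).
Δρ/ρ₀ = −αΔT + βΔS = 5.75 × 10⁻⁴ − 1.96 × 10⁻⁴ = 3.79 × 10⁻⁴, so Δρ ≈ 0.3885 kg m⁻³.
N² = (g/ρ₀)·Δρ/Δz = g·(Δρ/ρ₀)/Δz = 9.81 × 3.79 × 10⁻⁴ / 62 = 5.9968 × 10⁻⁵ s⁻² ≈ 6.00 × 10⁻⁵ s⁻².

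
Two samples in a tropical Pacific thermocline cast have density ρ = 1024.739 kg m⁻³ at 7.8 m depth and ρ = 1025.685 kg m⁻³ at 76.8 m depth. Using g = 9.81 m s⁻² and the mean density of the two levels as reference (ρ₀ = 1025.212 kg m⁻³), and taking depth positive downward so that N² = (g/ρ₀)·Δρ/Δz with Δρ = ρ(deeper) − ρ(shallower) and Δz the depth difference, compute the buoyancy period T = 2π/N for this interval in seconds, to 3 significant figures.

549 s

Δρ = 1025.685 − 1024.739 = 0.946 kg m⁻³ over Δz = 76.8 − 7.8 = 69 m.
N² = (9.81/1025.212) × (0.946/69) = 1.3119 × 10⁻⁴ s⁻².
N = √(1.3119 × 10⁻⁴) = 0.011454 rad s⁻¹, so T = 2π/N = 548.56 s ≈ 549 s.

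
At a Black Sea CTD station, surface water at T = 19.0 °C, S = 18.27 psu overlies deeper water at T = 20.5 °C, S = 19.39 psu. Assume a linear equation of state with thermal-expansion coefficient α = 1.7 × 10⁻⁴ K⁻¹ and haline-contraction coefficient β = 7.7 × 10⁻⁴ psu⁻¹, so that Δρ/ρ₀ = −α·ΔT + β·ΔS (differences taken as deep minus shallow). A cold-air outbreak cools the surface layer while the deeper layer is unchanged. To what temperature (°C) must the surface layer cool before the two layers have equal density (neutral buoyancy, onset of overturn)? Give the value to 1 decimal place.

15.4 °C

Neutral buoyancy requires Δρ = 0, i.e. −α(T_deep − T_surf′) + β(S_deep − S_surf) = 0.
T_surf′ = T_deep − (β/α)·ΔS = 20.5 − (7.7 × 10⁻⁴/1.7 × 10⁻⁴)·(+1.12) = 15.427 °C.
Cooling required: 19.0 − (15.427) = 3.573 °C.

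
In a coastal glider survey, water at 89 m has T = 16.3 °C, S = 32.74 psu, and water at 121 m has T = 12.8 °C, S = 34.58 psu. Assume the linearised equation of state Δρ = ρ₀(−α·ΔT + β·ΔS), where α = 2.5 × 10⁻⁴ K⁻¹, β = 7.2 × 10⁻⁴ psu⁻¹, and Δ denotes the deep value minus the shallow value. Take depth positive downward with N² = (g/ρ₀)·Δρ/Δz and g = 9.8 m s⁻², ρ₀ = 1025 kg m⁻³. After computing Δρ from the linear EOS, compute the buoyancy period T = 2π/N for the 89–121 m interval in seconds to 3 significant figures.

242 s

ΔT = -3.5 K, ΔS = +1.84 psu (deep − shallow).
Δρ/ρ₀ = −αΔT + βΔS = 8.75 × 10⁻⁴ + 1.3248 × 10⁻³ = 2.1998 × 10⁻³, so Δρ ≈ 2.255 kg m⁻³.
N² = (g/ρ₀)·Δρ/Δz = g·(Δρ/ρ₀)/Δz = 9.8 × 2.1998 × 10⁻³ / 32 = 6.7369 × 10⁻⁴ s⁻².
N = √(6.7369 × 10⁻⁴) = 0.025956 rad s⁻¹ → T = 2π/N = 242.07 s ≈ 242 s.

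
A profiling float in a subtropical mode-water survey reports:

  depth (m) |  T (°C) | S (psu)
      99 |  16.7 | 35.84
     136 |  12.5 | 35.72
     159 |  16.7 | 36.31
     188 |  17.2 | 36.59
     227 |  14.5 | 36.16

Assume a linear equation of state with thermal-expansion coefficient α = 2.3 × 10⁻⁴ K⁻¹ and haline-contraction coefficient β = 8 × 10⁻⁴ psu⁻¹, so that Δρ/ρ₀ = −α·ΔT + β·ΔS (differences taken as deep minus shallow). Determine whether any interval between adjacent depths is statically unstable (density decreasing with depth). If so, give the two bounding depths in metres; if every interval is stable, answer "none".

136–159 m

Evaluate Δρ/ρ₀ = −αΔT + βΔS across each adjacent pair:
  99–136 m: −αΔT+βΔS = −(2.3 × 10⁻⁴)(-4.2)+(8 × 10⁻⁴)(-0.12) = 8.7 × 10⁻⁴ → stable
  136–159 m: −αΔT+βΔS = −(2.3 × 10⁻⁴)(+4.2)+(8 × 10⁻⁴)(+0.59) = -4.9 × 10⁻⁴ → UNSTABLE
  159–188 m: −αΔT+βΔS = −(2.3 × 10⁻⁴)(+0.5)+(8 × 10⁻⁴)(+0.28) = 1.1 × 10⁻⁴ → stable
  188–227 m: −αΔT+βΔS = −(2.3 × 10⁻⁴)(-2.7)+(8 × 10⁻⁴)(-0.43) = 2.8 × 10⁻⁴ → stable
The 136–159 m interval has Δρ < 0: lighter water underlies denser water.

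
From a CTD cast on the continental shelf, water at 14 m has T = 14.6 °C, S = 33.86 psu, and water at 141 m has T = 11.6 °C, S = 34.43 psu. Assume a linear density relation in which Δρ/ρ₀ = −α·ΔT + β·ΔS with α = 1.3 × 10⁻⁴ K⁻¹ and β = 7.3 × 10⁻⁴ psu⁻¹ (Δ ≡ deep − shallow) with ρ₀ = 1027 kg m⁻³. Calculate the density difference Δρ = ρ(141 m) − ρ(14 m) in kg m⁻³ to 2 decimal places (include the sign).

ΔT = -3.0 K, ΔS = +0.57 psu (deep − shallow).
Δρ/ρ₀ = −(1.3 × 10⁻⁴)(-3.0) + (7.3 × 10⁻⁴)(+0.57) = 8.061 × 10⁻⁴.
Δρ = 1027 × (8.061 × 10⁻⁴) = +0.83 kg m⁻³.
Positive Δρ: denser below, stable.

+0.83 kg m⁻³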